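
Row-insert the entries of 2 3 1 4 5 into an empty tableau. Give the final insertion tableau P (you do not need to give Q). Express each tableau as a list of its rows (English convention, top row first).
Insert 2: appended to row 1. P = [[2]].
Insert 3: appended to row 1. P = [[2, 3]].
Insert 1: 1 bumps 2 from row 1; 2 starts row 2. P = [[1, 3], [2]].
Insert 4: appended to row 1. P = [[1, 3, 4], [2]].
Insert 5: appended to row 1. P = [[1, 3, 4, 5], [2]].

So P = [[1, 3, 4, 5], [2]].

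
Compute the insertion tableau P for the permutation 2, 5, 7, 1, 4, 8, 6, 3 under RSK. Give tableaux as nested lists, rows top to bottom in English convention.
P = [[1, 3, 6, 8], [2, 4, 7], [5]]

Insert 2: appended to row 1. P = [[2]].
Insert 5: appended to row 1. P = [[2, 5]].
Insert 7: appended to row 1. P = [[2, 5, 7]].
Insert 1: 1 bumps 2 from row 1; 2 starts row 2. P = [[1, 5, 7], [2]].
Insert 4: 4 bumps 5 from row 1; 5 appends to row 2. P = [[1, 4, 7], [2, 5]].
Insert 8: appended to row 1. P = [[1, 4, 7, 8], [2, 5]].
Insert 6: 6 bumps 7 from row 1; 7 appends to row 2. P = [[1, 4, 6, 8], [2, 5, 7]].
Insert 3: 3 bumps 4 from row 1; 4 bumps 5 from row 2; 5 starts row 3. P = [[1, 3, 6, 8], [2, 4, 7], [5]].

So P = [[1, 3, 6, 8], [2, 4, 7], [5]].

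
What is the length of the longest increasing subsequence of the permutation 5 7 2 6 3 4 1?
3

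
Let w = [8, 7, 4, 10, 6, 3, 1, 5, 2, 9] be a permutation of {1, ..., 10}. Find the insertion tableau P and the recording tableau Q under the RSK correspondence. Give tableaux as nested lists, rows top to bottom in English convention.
P = [[1, 2, 9], [3, 5], [4, 6], [7, 10], [8]], Q = [[1, 4, 10], [2, 5], [3, 8], [6, 9], [7]]

Insert each entry of the permutation into P by Schensted row insertion, recording in Q the position of each new cell.

Insert 8: appended to row 1. P = [[8]].
Insert 7: 7 bumps 8 from row 1; 8 starts row 2. P = [[7], [8]].
Insert 4: 4 bumps 7 from row 1; 7 bumps 8 from row 2; 8 starts row 3. P = [[4], [7], [8]].
Insert 10: appended to row 1. P = [[4, 10], [7], [8]].
Insert 6: 6 bumps 10 from row 1; 10 appends to row 2. P = [[4, 6], [7, 10], [8]].
Insert 3: 3 bumps 4 from row 1; 4 bumps 7 from row 2; 7 bumps 8 from row 3; 8 starts row 4. P = [[3, 6], [4, 10], [7], [8]].
Insert 1: 1 bumps 3 from row 1; 3 bumps 4 from row 2; 4 bumps 7 from row 3; 7 bumps 8 from row 4; 8 starts row 5. P = [[1, 6], [3, 10], [4], [7], [8]].
Insert 5: 5 bumps 6 from row 1; 6 bumps 10 from row 2; 10 appends to row 3. P = [[1, 5], [3, 6], [4, 10], [7], [8]].
Insert 2: 2 bumps 5 from row 1; 5 bumps 6 from row 2; 6 bumps 10 from row 3; 10 appends to row 4. P = [[1, 2], [3, 5], [4, 6], [7, 10], [8]].
Insert 9: appended to row 1. P = [[1, 2, 9], [3, 5], [4, 6], [7, 10], [8]].

So P = [[1, 2, 9], [3, 5], [4, 6], [7, 10], [8]], Q = [[1, 4, 10], [2, 5], [3, 8], [6, 9], [7]].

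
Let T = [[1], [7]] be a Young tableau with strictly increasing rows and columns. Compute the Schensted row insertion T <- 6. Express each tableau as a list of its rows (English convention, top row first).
[[1, 6], [7]]

6 is larger than every entry of row 1, so it is appended to row 1. The new tableau is [[1, 6], [7]].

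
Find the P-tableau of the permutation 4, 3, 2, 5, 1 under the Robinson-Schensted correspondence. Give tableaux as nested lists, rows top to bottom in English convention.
P = [[1, 5], [2], [3], [4]]

After inserting 4: P = [[4]].
After inserting 3: P = [[3], [4]].
After inserting 2: P = [[2], [3], [4]].
After inserting 5: P = [[2, 5], [3], [4]].
After inserting 1: P = [[1, 5], [2], [3], [4]].

So P = [[1, 5], [2], [3], [4]].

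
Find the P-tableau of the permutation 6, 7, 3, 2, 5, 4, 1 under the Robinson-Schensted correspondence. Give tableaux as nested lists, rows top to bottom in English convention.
P = [[1, 4], [2, 5], [3, 7], [6]]

Insert 6: appended to row 1. P = [[6]].
Insert 7: appended to row 1. P = [[6, 7]].
Insert 3: 3 bumps 6 from row 1; 6 starts row 2. P = [[3, 7], [6]].
Insert 2: 2 bumps 3 from row 1; 3 bumps 6 from row 2; 6 starts row 3. P = [[2, 7], [3], [6]].
Insert 5: 5 bumps 7 from row 1; 7 appends to row 2. P = [[2, 5], [3, 7], [6]].
Insert 4: 4 bumps 5 from row 1; 5 bumps 7 from row 2; 7 appends to row 3. P = [[2, 4], [3, 5], [6, 7]].
Insert 1: 1 bumps 2 from row 1; 2 bumps 3 from row 2; 3 bumps 6 from row 3; 6 starts row 4. P = [[1, 4], [2, 5], [3, 7], [6]].

So P = [[1, 4], [2, 5], [3, 7], [6]].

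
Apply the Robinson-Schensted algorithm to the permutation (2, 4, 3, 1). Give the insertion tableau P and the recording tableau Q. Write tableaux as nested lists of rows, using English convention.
P = [[1, 3], [2], [4]], Q = [[1, 2], [3], [4]]

Insert each entry of the permutation into P by Schensted row insertion, recording in Q the position of each new cell.

Insert 2: appended to row 1. P = [[2]].
Insert 4: appended to row 1. P = [[2, 4]].
Insert 3: 3 bumps 4 from row 1; 4 starts row 2. P = [[2, 3], [4]].
Insert 1: 1 bumps 2 from row 1; 2 bumps 4 from row 2; 4 starts row 3. P = [[1, 3], [2], [4]].

So P = [[1, 3], [2], [4]], Q = [[1, 2], [3], [4]].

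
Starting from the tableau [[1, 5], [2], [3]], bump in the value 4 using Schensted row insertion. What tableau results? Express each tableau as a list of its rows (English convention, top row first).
In row 1, 4 replaces 5 (the leftmost entry greater than 4); 5 is bumped to row 2. 5 is appended to row 2. The new tableau is [[1, 4], [2, 5], [3]].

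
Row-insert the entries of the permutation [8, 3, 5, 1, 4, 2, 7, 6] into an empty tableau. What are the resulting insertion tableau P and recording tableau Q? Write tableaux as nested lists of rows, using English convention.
Insert each entry of the permutation into P by Schensted row insertion, recording in Q the position of each new cell.

Insert 8: appended to row 1. P = [[8]].
Insert 3: 3 bumps 8 from row 1; 8 starts row 2. P = [[3], [8]].
Insert 5: appended to row 1. P = [[3, 5], [8]].
Insert 1: 1 bumps 3 from row 1; 3 bumps 8 from row 2; 8 starts row 3. P = [[1, 5], [3], [8]].
Insert 4: 4 bumps 5 from row 1; 5 appends to row 2. P = [[1, 4], [3, 5], [8]].
Insert 2: 2 bumps 4 from row 1; 4 bumps 5 from row 2; 5 bumps 8 from row 3; 8 starts row 4. P = [[1, 2], [3, 4], [5], [8]].
Insert 7: appended to row 1. P = [[1, 2, 7], [3, 4], [5], [8]].
Insert 6: 6 bumps 7 from row 1; 7 appends to row 2. P = [[1, 2, 6], [3, 4, 7], [5], [8]].

So P = [[1, 2, 6], [3, 4, 7], [5], [8]], Q = [[1, 3, 7], [2, 5, 8], [4], [6]].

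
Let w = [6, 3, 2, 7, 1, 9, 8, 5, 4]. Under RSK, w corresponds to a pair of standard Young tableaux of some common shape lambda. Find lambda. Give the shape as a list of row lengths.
[3, 2, 2, 2]

RSK row insertion gives P = [[1, 4, 8], [2, 5], [3, 7], [6, 9]], which has shape [3, 2, 2, 2].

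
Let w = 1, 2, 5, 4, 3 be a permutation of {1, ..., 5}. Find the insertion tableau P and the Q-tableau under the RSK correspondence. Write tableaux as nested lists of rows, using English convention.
P = [[1, 2, 3], [4], [5]], Q = [[1, 2, 3], [4], [5]]

Insert each entry of the permutation into P by Schensted row insertion, recording in Q the position of each new cell.

Insert 1: appended to row 1. P = [[1]], Q = [[1]].
Insert 2: appended to row 1. P = [[1, 2]], Q = [[1, 2]].
Insert 5: appended to row 1. P = [[1, 2, 5]], Q = [[1, 2, 3]].
Insert 4: 4 bumps 5 from row 1; 5 starts row 2. P = [[1, 2, 4], [5]], Q = [[1, 2, 3], [4]].
Insert 3: 3 bumps 4 from row 1; 4 bumps 5 from row 2; 5 starts row 3. P = [[1, 2, 3], [4], [5]], Q = [[1, 2, 3], [4], [5]].

So P = [[1, 2, 3], [4], [5]], Q = [[1, 2, 3], [4], [5]].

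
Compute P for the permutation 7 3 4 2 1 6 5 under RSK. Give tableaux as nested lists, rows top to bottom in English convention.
P = [[1, 4, 5], [2, 6], [3], [7]]

Insert 7: appended to row 1. P = [[7]].
Insert 3: 3 bumps 7 from row 1; 7 starts row 2. P = [[3], [7]].
Insert 4: appended to row 1. P = [[3, 4], [7]].
Insert 2: 2 bumps 3 from row 1; 3 bumps 7 from row 2; 7 starts row 3. P = [[2, 4], [3], [7]].
Insert 1: 1 bumps 2 from row 1; 2 bumps 3 from row 2; 3 bumps 7 from row 3; 7 starts row 4. P = [[1, 4], [2], [3], [7]].
Insert 6: appended to row 1. P = [[1, 4, 6], [2], [3], [7]].
Insert 5: 5 bumps 6 from row 1; 6 appends to row 2. P = [[1, 4, 5], [2, 6], [3], [7]].

So P = [[1, 4, 5], [2, 6], [3], [7]].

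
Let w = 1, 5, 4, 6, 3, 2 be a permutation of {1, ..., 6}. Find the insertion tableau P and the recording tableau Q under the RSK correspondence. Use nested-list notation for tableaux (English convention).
Insert each entry of the permutation into P by Schensted row insertion, recording in Q the position of each new cell.

Insert 1: appended to row 1. P = [[1]].
Insert 5: appended to row 1. P = [[1, 5]].
Insert 4: 4 bumps 5 from row 1; 5 starts row 2. P = [[1, 4], [5]].
Insert 6: appended to row 1. P = [[1, 4, 6], [5]].
Insert 3: 3 bumps 4 from row 1; 4 bumps 5 from row 2; 5 starts row 3. P = [[1, 3, 6], [4], [5]].
Insert 2: 2 bumps 3 from row 1; 3 bumps 4 from row 2; 4 bumps 5 from row 3; 5 starts row 4. P = [[1, 2, 6], [3], [4], [5]].

So P = [[1, 2, 6], [3], [4], [5]], Q = [[1, 2, 4], [3], [5], [6]].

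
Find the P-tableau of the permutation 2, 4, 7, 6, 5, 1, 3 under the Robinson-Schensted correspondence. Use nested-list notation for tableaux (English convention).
P = [[1, 3, 5], [2, 4], [6], [7]]

Insert 2: appended to row 1. P = [[2]].
Insert 4: appended to row 1. P = [[2, 4]].
Insert 7: appended to row 1. P = [[2, 4, 7]].
Insert 6: 6 bumps 7 from row 1; 7 starts row 2. P = [[2, 4, 6], [7]].
Insert 5: 5 bumps 6 from row 1; 6 bumps 7 from row 2; 7 starts row 3. P = [[2, 4, 5], [6], [7]].
Insert 1: 1 bumps 2 from row 1; 2 bumps 6 from row 2; 6 bumps 7 from row 3; 7 starts row 4. P = [[1, 4, 5], [2], [6], [7]].
Insert 3: 3 bumps 4 from row 1; 4 appends to row 2. P = [[1, 3, 5], [2, 4], [6], [7]].

So P = [[1, 3, 5], [2, 4], [6], [7]].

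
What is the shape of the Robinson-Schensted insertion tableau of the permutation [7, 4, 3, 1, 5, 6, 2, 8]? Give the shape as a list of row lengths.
[4, 2, 1, 1]

Row-insert each entry into an empty tableau.

After inserting 7: P = [[7]].
After inserting 4: P = [[4], [7]].
After inserting 3: P = [[3], [4], [7]].
After inserting 1: P = [[1], [3], [4], [7]].
After inserting 5: P = [[1, 5], [3], [4], [7]].
After inserting 6: P = [[1, 5, 6], [3], [4], [7]].
After inserting 2: P = [[1, 2, 6], [3, 5], [4], [7]].
After inserting 8: P = [[1, 2, 6, 8], [3, 5], [4], [7]].

The final insertion tableau P = [[1, 2, 6, 8], [3, 5], [4], [7]] has shape [4, 2, 1, 1].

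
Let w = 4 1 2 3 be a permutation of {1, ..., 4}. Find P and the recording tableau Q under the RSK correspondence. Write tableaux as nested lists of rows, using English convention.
P = [[1, 2, 3], [4]], Q = [[1, 3, 4], [2]]

Insert each entry of the permutation into P by Schensted row insertion, recording in Q the position of each new cell.

Insert 4: appended to row 1. P = [[4]], Q = [[1]].
Insert 1: 1 bumps 4 from row 1; 4 starts row 2. P = [[1], [4]], Q = [[1], [2]].
Insert 2: appended to row 1. P = [[1, 2], [4]], Q = [[1, 3], [2]].
Insert 3: appended to row 1. P = [[1, 2, 3], [4]], Q = [[1, 3, 4], [2]].

So P = [[1, 2, 3], [4]], Q = [[1, 3, 4], [2]].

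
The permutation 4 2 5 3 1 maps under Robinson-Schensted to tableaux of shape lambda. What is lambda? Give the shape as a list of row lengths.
Row-insert each entry into an empty tableau.

After inserting 4: P = [[4]].
After inserting 2: P = [[2], [4]].
After inserting 5: P = [[2, 5], [4]].
After inserting 3: P = [[2, 3], [4, 5]].
After inserting 1: P = [[1, 3], [2, 5], [4]].

The final insertion tableau P = [[1, 3], [2, 5], [4]] has shape [2, 2, 1].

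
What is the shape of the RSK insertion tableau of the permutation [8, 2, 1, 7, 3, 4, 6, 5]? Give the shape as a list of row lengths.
Row-insert each entry into an empty tableau.

After inserting 8: P = [[8]].
After inserting 2: P = [[2], [8]].
After inserting 1: P = [[1], [2], [8]].
After inserting 7: P = [[1, 7], [2], [8]].
After inserting 3: P = [[1, 3], [2, 7], [8]].
After inserting 4: P = [[1, 3, 4], [2, 7], [8]].
After inserting 6: P = [[1, 3, 4, 6], [2, 7], [8]].
After inserting 5: P = [[1, 3, 4, 5], [2, 6], [7], [8]].

The final insertion tableau P = [[1, 3, 4, 5], [2, 6], [7], [8]] has shape [4, 2, 1, 1].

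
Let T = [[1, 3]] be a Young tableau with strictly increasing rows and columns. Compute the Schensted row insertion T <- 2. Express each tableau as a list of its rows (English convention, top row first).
[[1, 2], [3]]

In row 1, 2 replaces 3 (the leftmost entry greater than 2); 3 is bumped to row 2. 3 starts a new row 2. The new tableau is [[1, 2], [3]].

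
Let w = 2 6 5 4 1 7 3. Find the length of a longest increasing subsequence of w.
3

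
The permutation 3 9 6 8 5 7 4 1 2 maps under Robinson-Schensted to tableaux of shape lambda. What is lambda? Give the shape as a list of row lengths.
Row-insert each entry into an empty tableau.

After inserting 3: P = [[3]].
After inserting 9: P = [[3, 9]].
After inserting 6: P = [[3, 6], [9]].
After inserting 8: P = [[3, 6, 8], [9]].
After inserting 5: P = [[3, 5, 8], [6], [9]].
After inserting 7: P = [[3, 5, 7], [6, 8], [9]].
After inserting 4: P = [[3, 4, 7], [5, 8], [6], [9]].
After inserting 1: P = [[1, 4, 7], [3, 8], [5], [6], [9]].
After inserting 2: P = [[1, 2, 7], [3, 4], [5, 8], [6], [9]].

The final insertion tableau P = [[1, 2, 7], [3, 4], [5, 8], [6], [9]] has shape [3, 2, 2, 1, 1].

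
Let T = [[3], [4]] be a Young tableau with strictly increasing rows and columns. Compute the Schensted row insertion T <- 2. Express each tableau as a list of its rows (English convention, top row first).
[[2], [3], [4]]

In row 1, 2 replaces 3 (the leftmost entry greater than 2); 3 is bumped to row 2. In row 2, 3 replaces 4 (the leftmost entry greater than 3); 4 is bumped to row 3. 4 starts a new row 3. The new tableau is [[2], [3], [4]].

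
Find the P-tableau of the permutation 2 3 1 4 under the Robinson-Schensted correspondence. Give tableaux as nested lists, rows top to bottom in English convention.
Insert 2: appended to row 1. P = [[2]].
Insert 3: appended to row 1. P = [[2, 3]].
Insert 1: 1 bumps 2 from row 1; 2 starts row 2. P = [[1, 3], [2]].
Insert 4: appended to row 1. P = [[1, 3, 4], [2]].

So P = [[1, 3, 4], [2]].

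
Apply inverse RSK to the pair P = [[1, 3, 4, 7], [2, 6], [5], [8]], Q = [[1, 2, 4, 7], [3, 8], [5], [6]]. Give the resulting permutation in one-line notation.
Reverse the RSK construction: for i from n down to 1, find the cell of Q containing i, remove the entry at that cell from P, and reverse-bump it up through P; the value ejected from row 1 is w(i).

Step i=8: Q has 8 at row 2, column 2; remove 6 from row 2 of P and reverse-bump: 6 enters row 1 and ejects 4. So w(8) = 4. P is now [[1, 3, 6, 7], [2], [5], [8]].
Step i=7: Q has 7 at row 1, column 4; remove that cell from P, ejecting 7. So w(7) = 7. P is now [[1, 3, 6], [2], [5], [8]].
Step i=6: Q has 6 at row 4, column 1; remove 8 from row 4 of P and reverse-bump: 8 enters row 3 and ejects 5; 5 enters row 2 and ejects 2; 2 enters row 1 and ejects 1. So w(6) = 1. P is now [[2, 3, 6], [5], [8]].
Step i=5: Q has 5 at row 3, column 1; remove 8 from row 3 of P and reverse-bump: 8 enters row 2 and ejects 5; 5 enters row 1 and ejects 3. So w(5) = 3. P is now [[2, 5, 6], [8]].
Step i=4: Q has 4 at row 1, column 3; remove that cell from P, ejecting 6. So w(4) = 6. P is now [[2, 5], [8]].
Step i=3: Q has 3 at row 2, column 1; remove 8 from row 2 of P and reverse-bump: 8 enters row 1 and ejects 5. So w(3) = 5. P is now [[2, 8]].
Step i=2: Q has 2 at row 1, column 2; remove that cell from P, ejecting 8. So w(2) = 8. P is now [[2]].
Step i=1: Q has 1 at row 1, column 1; remove that cell from P, ejecting 2. So w(1) = 2. P is now [].

So w = 2 8 5 6 3 1 7 4.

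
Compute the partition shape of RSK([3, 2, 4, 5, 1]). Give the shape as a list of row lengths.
[3, 1, 1]

Row-insert each entry into an empty tableau.

After inserting 3: P = [[3]].
After inserting 2: P = [[2], [3]].
After inserting 4: P = [[2, 4], [3]].
After inserting 5: P = [[2, 4, 5], [3]].
After inserting 1: P = [[1, 4, 5], [2], [3]].

The final insertion tableau P = [[1, 4, 5], [2], [3]] has shape [3, 1, 1].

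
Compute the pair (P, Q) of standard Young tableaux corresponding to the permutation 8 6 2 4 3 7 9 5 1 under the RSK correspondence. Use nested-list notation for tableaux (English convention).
Insert each entry of the permutation into P by Schensted row insertion, recording in Q the position of each new cell.

After inserting 8: P = [[8]].
After inserting 6: P = [[6], [8]].
After inserting 2: P = [[2], [6], [8]].
After inserting 4: P = [[2, 4], [6], [8]].
After inserting 3: P = [[2, 3], [4], [6], [8]].
After inserting 7: P = [[2, 3, 7], [4], [6], [8]].
After inserting 9: P = [[2, 3, 7, 9], [4], [6], [8]].
After inserting 5: P = [[2, 3, 5, 9], [4, 7], [6], [8]].
After inserting 1: P = [[1, 3, 5, 9], [2, 7], [4], [6], [8]].

So P = [[1, 3, 5, 9], [2, 7], [4], [6], [8]], Q = [[1, 4, 6, 7], [2, 8], [3], [5], [9]].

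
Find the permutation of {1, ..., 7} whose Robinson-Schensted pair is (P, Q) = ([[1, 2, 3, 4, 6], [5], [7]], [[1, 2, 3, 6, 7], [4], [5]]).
1 2 7 5 3 4 6

Reverse the RSK construction: for i from n down to 1, find the cell of Q containing i, remove the entry at that cell from P, and reverse-bump it up through P; the value ejected from row 1 is w(i).

Step i=7: Q has 7 at row 1, column 5; remove that cell from P, ejecting 6. So w(7) = 6. P is now [[1, 2, 3, 4], [5], [7]].
Step i=6: Q has 6 at row 1, column 4; remove that cell from P, ejecting 4. So w(6) = 4. P is now [[1, 2, 3], [5], [7]].
Step i=5: Q has 5 at row 3, column 1; remove 7 from row 3 of P and reverse-bump: 7 enters row 2 and ejects 5; 5 enters row 1 and ejects 3. So w(5) = 3. P is now [[1, 2, 5], [7]].
Step i=4: Q has 4 at row 2, column 1; remove 7 from row 2 of P and reverse-bump: 7 enters row 1 and ejects 5. So w(4) = 5. P is now [[1, 2, 7]].
Step i=3: Q has 3 at row 1, column 3; remove that cell from P, ejecting 7. So w(3) = 7. P is now [[1, 2]].
Step i=2: Q has 2 at row 1, column 2; remove that cell from P, ejecting 2. So w(2) = 2. P is now [[1]].
Step i=1: Q has 1 at row 1, column 1; remove that cell from P, ejecting 1. So w(1) = 1. P is now [].

So w = 1 2 7 5 3 4 6.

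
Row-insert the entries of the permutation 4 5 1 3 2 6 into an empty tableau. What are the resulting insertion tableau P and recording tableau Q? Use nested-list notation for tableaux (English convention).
P = [[1, 2, 6], [3, 5], [4]], Q = [[1, 2, 6], [3, 4], [5]]

Insert each entry of the permutation into P by Schensted row insertion, recording in Q the position of each new cell.

Insert 4: appended to row 1. P = [[4]].
Insert 5: appended to row 1. P = [[4, 5]].
Insert 1: 1 bumps 4 from row 1; 4 starts row 2. P = [[1, 5], [4]].
Insert 3: 3 bumps 5 from row 1; 5 appends to row 2. P = [[1, 3], [4, 5]].
Insert 2: 2 bumps 3 from row 1; 3 bumps 4 from row 2; 4 starts row 3. P = [[1, 2], [3, 5], [4]].
Insert 6: appended to row 1. P = [[1, 2, 6], [3, 5], [4]].

So P = [[1, 2, 6], [3, 5], [4]], Q = [[1, 2, 6], [3, 4], [5]].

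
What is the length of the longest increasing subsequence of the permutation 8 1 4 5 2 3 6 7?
5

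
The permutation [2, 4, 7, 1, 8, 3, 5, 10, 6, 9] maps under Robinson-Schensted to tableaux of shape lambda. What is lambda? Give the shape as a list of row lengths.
RSK row insertion gives P = [[1, 3, 5, 6, 9], [2, 4, 7, 8, 10]], which has shape [5, 5].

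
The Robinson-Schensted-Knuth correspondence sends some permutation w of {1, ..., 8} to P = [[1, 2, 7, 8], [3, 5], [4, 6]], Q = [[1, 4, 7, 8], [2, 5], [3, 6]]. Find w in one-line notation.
Reverse the RSK construction: for i from n down to 1, find the cell of Q containing i, remove the entry at that cell from P, and reverse-bump it up through P; the value ejected from row 1 is w(i).

Step i=8: Q has 8 at row 1, column 4; remove that cell from P, ejecting 8. So w(8) = 8. P is now [[1, 2, 7], [3, 5], [4, 6]].
Step i=7: Q has 7 at row 1, column 3; remove that cell from P, ejecting 7. So w(7) = 7. P is now [[1, 2], [3, 5], [4, 6]].
Step i=6: Q has 6 at row 3, column 2; remove 6 from row 3 of P and reverse-bump: 6 enters row 2 and ejects 5; 5 enters row 1 and ejects 2. So w(6) = 2. P is now [[1, 5], [3, 6], [4]].
Step i=5: Q has 5 at row 2, column 2; remove 6 from row 2 of P and reverse-bump: 6 enters row 1 and ejects 5. So w(5) = 5. P is now [[1, 6], [3], [4]].
Step i=4: Q has 4 at row 1, column 2; remove that cell from P, ejecting 6. So w(4) = 6. P is now [[1], [3], [4]].
Step i=3: Q has 3 at row 3, column 1; remove 4 from row 3 of P and reverse-bump: 4 enters row 2 and ejects 3; 3 enters row 1 and ejects 1. So w(3) = 1. P is now [[3], [4]].
Step i=2: Q has 2 at row 2, column 1; remove 4 from row 2 of P and reverse-bump: 4 enters row 1 and ejects 3. So w(2) = 3. P is now [[4]].
Step i=1: Q has 1 at row 1, column 1; remove that cell from P, ejecting 4. So w(1) = 4. P is now [].

So w = 4 3 1 6 5 2 7 8.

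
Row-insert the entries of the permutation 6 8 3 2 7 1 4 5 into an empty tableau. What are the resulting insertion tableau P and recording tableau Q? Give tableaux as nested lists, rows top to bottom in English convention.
Insert each entry of the permutation into P by Schensted row insertion, recording in Q the position of each new cell.

After inserting 6: P = [[6]].
After inserting 8: P = [[6, 8]].
After inserting 3: P = [[3, 8], [6]].
After inserting 2: P = [[2, 8], [3], [6]].
After inserting 7: P = [[2, 7], [3, 8], [6]].
After inserting 1: P = [[1, 7], [2, 8], [3], [6]].
After inserting 4: P = [[1, 4], [2, 7], [3, 8], [6]].
After inserting 5: P = [[1, 4, 5], [2, 7], [3, 8], [6]].

So P = [[1, 4, 5], [2, 7], [3, 8], [6]], Q = [[1, 2, 8], [3, 5], [4, 7], [6]].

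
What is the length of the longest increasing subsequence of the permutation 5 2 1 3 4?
3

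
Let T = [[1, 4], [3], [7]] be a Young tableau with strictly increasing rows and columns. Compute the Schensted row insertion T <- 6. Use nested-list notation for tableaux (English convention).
[[1, 4, 6], [3], [7]]

6 is larger than every entry of row 1, so it is appended to row 1. The new tableau is [[1, 4, 6], [3], [7]].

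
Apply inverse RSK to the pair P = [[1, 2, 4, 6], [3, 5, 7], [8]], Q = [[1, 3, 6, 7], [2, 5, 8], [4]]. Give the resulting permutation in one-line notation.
Reverse the RSK construction: for i from n down to 1, find the cell of Q containing i, remove the entry at that cell from P, and reverse-bump it up through P; the value ejected from row 1 is w(i).

Step i=8: Q has 8 at row 2, column 3; remove 7 from row 2 of P and reverse-bump: 7 enters row 1 and ejects 6. So w(8) = 6. P is now [[1, 2, 4, 7], [3, 5], [8]].
Step i=7: Q has 7 at row 1, column 4; remove that cell from P, ejecting 7. So w(7) = 7. P is now [[1, 2, 4], [3, 5], [8]].
Step i=6: Q has 6 at row 1, column 3; remove that cell from P, ejecting 4. So w(6) = 4. P is now [[1, 2], [3, 5], [8]].
Step i=5: Q has 5 at row 2, column 2; remove 5 from row 2 of P and reverse-bump: 5 enters row 1 and ejects 2. So w(5) = 2. P is now [[1, 5], [3], [8]].
Step i=4: Q has 4 at row 3, column 1; remove 8 from row 3 of P and reverse-bump: 8 enters row 2 and ejects 3; 3 enters row 1 and ejects 1. So w(4) = 1. P is now [[3, 5], [8]].
Step i=3: Q has 3 at row 1, column 2; remove that cell from P, ejecting 5. So w(3) = 5. P is now [[3], [8]].
Step i=2: Q has 2 at row 2, column 1; remove 8 from row 2 of P and reverse-bump: 8 enters row 1 and ejects 3. So w(2) = 3. P is now [[8]].
Step i=1: Q has 1 at row 1, column 1; remove that cell from P, ejecting 8. So w(1) = 8. P is now [].

So w = 8 3 5 1 2 4 7 6.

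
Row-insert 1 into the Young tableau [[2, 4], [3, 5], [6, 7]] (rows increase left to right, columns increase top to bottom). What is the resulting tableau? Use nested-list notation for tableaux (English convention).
[[1, 4], [2, 5], [3, 7], [6]]

In row 1, 1 replaces 2 (the leftmost entry greater than 1); 2 is bumped to row 2. In row 2, 2 replaces 3 (the leftmost entry greater than 2); 3 is bumped to row 3. In row 3, 3 replaces 6 (the leftmost entry greater than 3); 6 is bumped to row 4. 6 starts a new row 4. The new tableau is [[1, 4], [2, 5], [3, 7], [6]].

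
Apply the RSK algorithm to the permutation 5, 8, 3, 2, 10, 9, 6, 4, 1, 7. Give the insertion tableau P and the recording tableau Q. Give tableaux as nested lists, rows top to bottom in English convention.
P = [[1, 4, 7], [2, 6, 9], [3, 8], [5], [10]], Q = [[1, 2, 5], [3, 6, 10], [4, 7], [8], [9]]

Insert each entry of the permutation into P by Schensted row insertion, recording in Q the position of each new cell.

Insert 5: appended to row 1. P = [[5]].
Insert 8: appended to row 1. P = [[5, 8]].
Insert 3: 3 bumps 5 from row 1; 5 starts row 2. P = [[3, 8], [5]].
Insert 2: 2 bumps 3 from row 1; 3 bumps 5 from row 2; 5 starts row 3. P = [[2, 8], [3], [5]].
Insert 10: appended to row 1. P = [[2, 8, 10], [3], [5]].
Insert 9: 9 bumps 10 from row 1; 10 appends to row 2. P = [[2, 8, 9], [3, 10], [5]].
Insert 6: 6 bumps 8 from row 1; 8 bumps 10 from row 2; 10 appends to row 3. P = [[2, 6, 9], [3, 8], [5, 10]].
Insert 4: 4 bumps 6 from row 1; 6 bumps 8 from row 2; 8 bumps 10 from row 3; 10 starts row 4. P = [[2, 4, 9], [3, 6], [5, 8], [10]].
Insert 1: 1 bumps 2 from row 1; 2 bumps 3 from row 2; 3 bumps 5 from row 3; 5 bumps 10 from row 4; 10 starts row 5. P = [[1, 4, 9], [2, 6], [3, 8], [5], [10]].
Insert 7: 7 bumps 9 from row 1; 9 appends to row 2. P = [[1, 4, 7], [2, 6, 9], [3, 8], [5], [10]].

So P = [[1, 4, 7], [2, 6, 9], [3, 8], [5], [10]], Q = [[1, 2, 5], [3, 6, 10], [4, 7], [8], [9]].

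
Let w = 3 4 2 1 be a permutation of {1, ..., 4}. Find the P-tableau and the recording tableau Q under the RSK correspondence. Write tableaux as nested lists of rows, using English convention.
Insert each entry of the permutation into P by Schensted row insertion, recording in Q the position of each new cell.

Insert 3: appended to row 1. P = [[3]].
Insert 4: appended to row 1. P = [[3, 4]].
Insert 2: 2 bumps 3 from row 1; 3 starts row 2. P = [[2, 4], [3]].
Insert 1: 1 bumps 2 from row 1; 2 bumps 3 from row 2; 3 starts row 3. P = [[1, 4], [2], [3]].

So P = [[1, 4], [2], [3]], Q = [[1, 2], [3], [4]].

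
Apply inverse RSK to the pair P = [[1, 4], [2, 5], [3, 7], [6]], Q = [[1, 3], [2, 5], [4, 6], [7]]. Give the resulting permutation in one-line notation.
Reverse RSK: for i = n, n-1, ..., 1, locate i in Q, remove the corresponding corner cell from P, and reverse-bump its entry up through P; the value ejected from row 1 is w(i).

So w = 6 3 7 2 5 4 1.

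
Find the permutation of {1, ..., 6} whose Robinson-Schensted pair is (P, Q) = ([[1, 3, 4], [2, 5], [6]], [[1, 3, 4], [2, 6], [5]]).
6 2 3 5 1 4

Reverse the RSK construction: for i from n down to 1, find the cell of Q containing i, remove the entry at that cell from P, and reverse-bump it up through P; the value ejected from row 1 is w(i).

Step i=6: Q has 6 at row 2, column 2; remove 5 from row 2 of P and reverse-bump: 5 enters row 1 and ejects 4. So w(6) = 4. P is now [[1, 3, 5], [2], [6]].
Step i=5: Q has 5 at row 3, column 1; remove 6 from row 3 of P and reverse-bump: 6 enters row 2 and ejects 2; 2 enters row 1 and ejects 1. So w(5) = 1. P is now [[2, 3, 5], [6]].
Step i=4: Q has 4 at row 1, column 3; remove that cell from P, ejecting 5. So w(4) = 5. P is now [[2, 3], [6]].
Step i=3: Q has 3 at row 1, column 2; remove that cell from P, ejecting 3. So w(3) = 3. P is now [[2], [6]].
Step i=2: Q has 2 at row 2, column 1; remove 6 from row 2 of P and reverse-bump: 6 enters row 1 and ejects 2. So w(2) = 2. P is now [[6]].
Step i=1: Q has 1 at row 1, column 1; remove that cell from P, ejecting 6. So w(1) = 6. P is now [].

So w = 6 2 3 5 1 4.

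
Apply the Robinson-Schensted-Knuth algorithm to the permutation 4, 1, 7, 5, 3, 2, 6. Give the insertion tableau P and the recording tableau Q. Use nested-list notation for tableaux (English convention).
P = [[1, 2, 6], [3, 5], [4], [7]], Q = [[1, 3, 7], [2, 4], [5], [6]]

Insert each entry of the permutation into P by Schensted row insertion, recording in Q the position of each new cell.

After inserting 4: P = [[4]].
After inserting 1: P = [[1], [4]].
After inserting 7: P = [[1, 7], [4]].
After inserting 5: P = [[1, 5], [4, 7]].
After inserting 3: P = [[1, 3], [4, 5], [7]].
After inserting 2: P = [[1, 2], [3, 5], [4], [7]].
After inserting 6: P = [[1, 2, 6], [3, 5], [4], [7]].

So P = [[1, 2, 6], [3, 5], [4], [7]], Q = [[1, 3, 7], [2, 4], [5], [6]].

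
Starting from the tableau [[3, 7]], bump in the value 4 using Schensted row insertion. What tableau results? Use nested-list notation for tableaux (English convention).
[[3, 4], [7]]

In row 1, 4 replaces 7 (the leftmost entry greater than 4); 7 is bumped to row 2. 7 starts a new row 2. The new tableau is [[3, 4], [7]].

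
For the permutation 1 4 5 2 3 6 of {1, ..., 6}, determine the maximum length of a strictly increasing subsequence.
4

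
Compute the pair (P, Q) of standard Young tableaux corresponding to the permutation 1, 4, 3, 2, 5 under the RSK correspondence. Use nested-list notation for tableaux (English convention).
P = [[1, 2, 5], [3], [4]], Q = [[1, 2, 5], [3], [4]]

Insert each entry of the permutation into P by Schensted row insertion, recording in Q the position of each new cell.

Insert 1: appended to row 1. P = [[1]].
Insert 4: appended to row 1. P = [[1, 4]].
Insert 3: 3 bumps 4 from row 1; 4 starts row 2. P = [[1, 3], [4]].
Insert 2: 2 bumps 3 from row 1; 3 bumps 4 from row 2; 4 starts row 3. P = [[1, 2], [3], [4]].
Insert 5: appended to row 1. P = [[1, 2, 5], [3], [4]].

So P = [[1, 2, 5], [3], [4]], Q = [[1, 2, 5], [3], [4]].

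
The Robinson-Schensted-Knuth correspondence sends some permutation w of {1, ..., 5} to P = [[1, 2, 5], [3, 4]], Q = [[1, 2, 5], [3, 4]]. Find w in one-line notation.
3 4 1 2 5

Reverse the RSK construction: for i from n down to 1, find the cell of Q containing i, remove the entry at that cell from P, and reverse-bump it up through P; the value ejected from row 1 is w(i).

Step i=5: Q has 5 at row 1, column 3; remove that cell from P, ejecting 5. So w(5) = 5. P is now [[1, 2], [3, 4]].
Step i=4: Q has 4 at row 2, column 2; remove 4 from row 2 of P and reverse-bump: 4 enters row 1 and ejects 2. So w(4) = 2. P is now [[1, 4], [3]].
Step i=3: Q has 3 at row 2, column 1; remove 3 from row 2 of P and reverse-bump: 3 enters row 1 and ejects 1. So w(3) = 1. P is now [[3, 4]].
Step i=2: Q has 2 at row 1, column 2; remove that cell from P, ejecting 4. So w(2) = 4. P is now [[3]].
Step i=1: Q has 1 at row 1, column 1; remove that cell from P, ejecting 3. So w(1) = 3. P is now [].

So w = 3 4 1 2 5.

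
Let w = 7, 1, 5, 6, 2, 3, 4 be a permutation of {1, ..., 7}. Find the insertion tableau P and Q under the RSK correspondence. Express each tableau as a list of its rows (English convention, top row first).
P = [[1, 2, 3, 4], [5, 6], [7]], Q = [[1, 3, 4, 7], [2, 6], [5]]

Insert each entry of the permutation into P by Schensted row insertion, recording in Q the position of each new cell.

Insert 7: appended to row 1. P = [[7]].
Insert 1: 1 bumps 7 from row 1; 7 starts row 2. P = [[1], [7]].
Insert 5: appended to row 1. P = [[1, 5], [7]].
Insert 6: appended to row 1. P = [[1, 5, 6], [7]].
Insert 2: 2 bumps 5 from row 1; 5 bumps 7 from row 2; 7 starts row 3. P = [[1, 2, 6], [5], [7]].
Insert 3: 3 bumps 6 from row 1; 6 appends to row 2. P = [[1, 2, 3], [5, 6], [7]].
Insert 4: appended to row 1. P = [[1, 2, 3, 4], [5, 6], [7]].

So P = [[1, 2, 3, 4], [5, 6], [7]], Q = [[1, 3, 4, 7], [2, 6], [5]].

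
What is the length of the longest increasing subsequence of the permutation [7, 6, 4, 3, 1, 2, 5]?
3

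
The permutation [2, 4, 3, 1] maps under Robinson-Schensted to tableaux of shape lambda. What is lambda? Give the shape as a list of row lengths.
Row-insert each entry into an empty tableau.

After inserting 2: P = [[2]].
After inserting 4: P = [[2, 4]].
After inserting 3: P = [[2, 3], [4]].
After inserting 1: P = [[1, 3], [2], [4]].

The final insertion tableau P = [[1, 3], [2], [4]] has shape [2, 1, 1].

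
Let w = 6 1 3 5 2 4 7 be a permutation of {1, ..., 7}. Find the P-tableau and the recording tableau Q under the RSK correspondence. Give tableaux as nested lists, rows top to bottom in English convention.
Insert each entry of the permutation into P by Schensted row insertion, recording in Q the position of each new cell.

Insert 6: appended to row 1. P = [[6]].
Insert 1: 1 bumps 6 from row 1; 6 starts row 2. P = [[1], [6]].
Insert 3: appended to row 1. P = [[1, 3], [6]].
Insert 5: appended to row 1. P = [[1, 3, 5], [6]].
Insert 2: 2 bumps 3 from row 1; 3 bumps 6 from row 2; 6 starts row 3. P = [[1, 2, 5], [3], [6]].
Insert 4: 4 bumps 5 from row 1; 5 appends to row 2. P = [[1, 2, 4], [3, 5], [6]].
Insert 7: appended to row 1. P = [[1, 2, 4, 7], [3, 5], [6]].

So P = [[1, 2, 4, 7], [3, 5], [6]], Q = [[1, 3, 4, 7], [2, 6], [5]].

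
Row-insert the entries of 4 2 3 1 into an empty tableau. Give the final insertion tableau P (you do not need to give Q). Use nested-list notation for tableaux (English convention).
P = [[1, 3], [2], [4]]

Insert 4: appended to row 1. P = [[4]].
Insert 2: 2 bumps 4 from row 1; 4 starts row 2. P = [[2], [4]].
Insert 3: appended to row 1. P = [[2, 3], [4]].
Insert 1: 1 bumps 2 from row 1; 2 bumps 4 from row 2; 4 starts row 3. P = [[1, 3], [2], [4]].

So P = [[1, 3], [2], [4]].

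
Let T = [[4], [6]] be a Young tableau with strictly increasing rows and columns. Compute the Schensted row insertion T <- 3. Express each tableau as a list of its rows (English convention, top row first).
[[3], [4], [6]]

In row 1, 3 replaces 4 (the leftmost entry greater than 3); 4 is bumped to row 2. In row 2, 4 replaces 6 (the leftmost entry greater than 4); 6 is bumped to row 3. 6 starts a new row 3. The new tableau is [[3], [4], [6]].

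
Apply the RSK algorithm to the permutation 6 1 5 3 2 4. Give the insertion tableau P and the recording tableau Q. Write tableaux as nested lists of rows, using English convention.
Insert each entry of the permutation into P by Schensted row insertion, recording in Q the position of each new cell.

Insert 6: appended to row 1. P = [[6]], Q = [[1]].
Insert 1: 1 bumps 6 from row 1; 6 starts row 2. P = [[1], [6]], Q = [[1], [2]].
Insert 5: appended to row 1. P = [[1, 5], [6]], Q = [[1, 3], [2]].
Insert 3: 3 bumps 5 from row 1; 5 bumps 6 from row 2; 6 starts row 3. P = [[1, 3], [5], [6]], Q = [[1, 3], [2], [4]].
Insert 2: 2 bumps 3 from row 1; 3 bumps 5 from row 2; 5 bumps 6 from row 3; 6 starts row 4. P = [[1, 2], [3], [5], [6]], Q = [[1, 3], [2], [4], [5]].
Insert 4: appended to row 1. P = [[1, 2, 4], [3], [5], [6]], Q = [[1, 3, 6], [2], [4], [5]].

So P = [[1, 2, 4], [3], [5], [6]], Q = [[1, 3, 6], [2], [4], [5]].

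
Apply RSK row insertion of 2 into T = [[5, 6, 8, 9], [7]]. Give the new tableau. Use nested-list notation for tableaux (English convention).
In row 1, 2 replaces 5 (the leftmost entry greater than 2); 5 is bumped to row 2. In row 2, 5 replaces 7 (the leftmost entry greater than 5); 7 is bumped to row 3. 7 starts a new row 3. The new tableau is [[2, 6, 8, 9], [5], [7]].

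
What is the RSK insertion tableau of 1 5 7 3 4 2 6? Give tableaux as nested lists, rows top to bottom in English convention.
P = [[1, 2, 4, 6], [3, 7], [5]]

Insert 1: appended to row 1. P = [[1]].
Insert 5: appended to row 1. P = [[1, 5]].
Insert 7: appended to row 1. P = [[1, 5, 7]].
Insert 3: 3 bumps 5 from row 1; 5 starts row 2. P = [[1, 3, 7], [5]].
Insert 4: 4 bumps 7 from row 1; 7 appends to row 2. P = [[1, 3, 4], [5, 7]].
Insert 2: 2 bumps 3 from row 1; 3 bumps 5 from row 2; 5 starts row 3. P = [[1, 2, 4], [3, 7], [5]].
Insert 6: appended to row 1. P = [[1, 2, 4, 6], [3, 7], [5]].

So P = [[1, 2, 4, 6], [3, 7], [5]].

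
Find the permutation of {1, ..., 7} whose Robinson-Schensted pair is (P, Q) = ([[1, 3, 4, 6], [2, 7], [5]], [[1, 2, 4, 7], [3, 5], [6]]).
2 5 3 7 4 1 6

Reverse the RSK construction: for i from n down to 1, find the cell of Q containing i, remove the entry at that cell from P, and reverse-bump it up through P; the value ejected from row 1 is w(i).

Step i=7: Q has 7 at row 1, column 4; remove that cell from P, ejecting 6. So w(7) = 6. P is now [[1, 3, 4], [2, 7], [5]].
Step i=6: Q has 6 at row 3, column 1; remove 5 from row 3 of P and reverse-bump: 5 enters row 2 and ejects 2; 2 enters row 1 and ejects 1. So w(6) = 1. P is now [[2, 3, 4], [5, 7]].
Step i=5: Q has 5 at row 2, column 2; remove 7 from row 2 of P and reverse-bump: 7 enters row 1 and ejects 4. So w(5) = 4. P is now [[2, 3, 7], [5]].
Step i=4: Q has 4 at row 1, column 3; remove that cell from P, ejecting 7. So w(4) = 7. P is now [[2, 3], [5]].
Step i=3: Q has 3 at row 2, column 1; remove 5 from row 2 of P and reverse-bump: 5 enters row 1 and ejects 3. So w(3) = 3. P is now [[2, 5]].
Step i=2: Q has 2 at row 1, column 2; remove that cell from P, ejecting 5. So w(2) = 5. P is now [[2]].
Step i=1: Q has 1 at row 1, column 1; remove that cell from P, ejecting 2. So w(1) = 2. P is now [].

So w = 2 5 3 7 4 1 6.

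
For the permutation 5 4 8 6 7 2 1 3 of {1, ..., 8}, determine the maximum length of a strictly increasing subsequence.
3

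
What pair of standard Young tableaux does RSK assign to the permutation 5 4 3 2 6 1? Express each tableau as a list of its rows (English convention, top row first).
Insert each entry of the permutation into P by Schensted row insertion, recording in Q the position of each new cell.

Insert 5: appended to row 1. P = [[5]], Q = [[1]].
Insert 4: 4 bumps 5 from row 1; 5 starts row 2. P = [[4], [5]], Q = [[1], [2]].
Insert 3: 3 bumps 4 from row 1; 4 bumps 5 from row 2; 5 starts row 3. P = [[3], [4], [5]], Q = [[1], [2], [3]].
Insert 2: 2 bumps 3 from row 1; 3 bumps 4 from row 2; 4 bumps 5 from row 3; 5 starts row 4. P = [[2], [3], [4], [5]], Q = [[1], [2], [3], [4]].
Insert 6: appended to row 1. P = [[2, 6], [3], [4], [5]], Q = [[1, 5], [2], [3], [4]].
Insert 1: 1 bumps 2 from row 1; 2 bumps 3 from row 2; 3 bumps 4 from row 3; 4 bumps 5 from row 4; 5 starts row 5. P = [[1, 6], [2], [3], [4], [5]], Q = [[1, 5], [2], [3], [4], [6]].

So P = [[1, 6], [2], [3], [4], [5]], Q = [[1, 5], [2], [3], [4], [6]].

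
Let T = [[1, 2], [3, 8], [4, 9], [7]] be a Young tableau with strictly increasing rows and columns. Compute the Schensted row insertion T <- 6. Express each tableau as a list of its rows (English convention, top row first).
6 is larger than every entry of row 1, so it is appended to row 1. The new tableau is [[1, 2, 6], [3, 8], [4, 9], [7]].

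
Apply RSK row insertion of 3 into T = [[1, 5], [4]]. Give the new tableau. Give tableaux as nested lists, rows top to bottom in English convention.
[[1, 3], [4, 5]]

In row 1, 3 replaces 5 (the leftmost entry greater than 3); 5 is bumped to row 2. 5 is appended to row 2. The new tableau is [[1, 3], [4, 5]].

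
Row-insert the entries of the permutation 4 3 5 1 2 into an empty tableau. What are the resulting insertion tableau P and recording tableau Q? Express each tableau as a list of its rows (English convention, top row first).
Insert each entry of the permutation into P by Schensted row insertion, recording in Q the position of each new cell.

After inserting 4: P = [[4]].
After inserting 3: P = [[3], [4]].
After inserting 5: P = [[3, 5], [4]].
After inserting 1: P = [[1, 5], [3], [4]].
After inserting 2: P = [[1, 2], [3, 5], [4]].

So P = [[1, 2], [3, 5], [4]], Q = [[1, 3], [2, 5], [4]].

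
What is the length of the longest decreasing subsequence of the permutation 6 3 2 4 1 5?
4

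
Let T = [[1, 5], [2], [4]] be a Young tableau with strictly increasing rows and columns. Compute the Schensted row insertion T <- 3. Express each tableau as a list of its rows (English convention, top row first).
[[1, 3], [2, 5], [4]]

In row 1, 3 replaces 5 (the leftmost entry greater than 3); 5 is bumped to row 2. 5 is appended to row 2. The new tableau is [[1, 3], [2, 5], [4]].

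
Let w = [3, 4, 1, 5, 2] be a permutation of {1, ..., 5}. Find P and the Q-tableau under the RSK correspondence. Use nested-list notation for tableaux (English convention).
P = [[1, 2, 5], [3, 4]], Q = [[1, 2, 4], [3, 5]]

Insert each entry of the permutation into P by Schensted row insertion, recording in Q the position of each new cell.

After inserting 3: P = [[3]].
After inserting 4: P = [[3, 4]].
After inserting 1: P = [[1, 4], [3]].
After inserting 5: P = [[1, 4, 5], [3]].
After inserting 2: P = [[1, 2, 5], [3, 4]].

So P = [[1, 2, 5], [3, 4]], Q = [[1, 2, 4], [3, 5]].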